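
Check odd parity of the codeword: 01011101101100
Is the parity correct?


Number of 1s: 8

No, parity error (8 ones)


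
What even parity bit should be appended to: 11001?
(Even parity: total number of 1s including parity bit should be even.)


Number of 1s in data: 3
Parity bit: 1

1


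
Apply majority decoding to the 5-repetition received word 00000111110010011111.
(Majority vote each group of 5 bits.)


Groups: 00000, 11111, 00100, 11111
Majority votes: 0101

0101


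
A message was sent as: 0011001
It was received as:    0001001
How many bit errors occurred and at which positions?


XOR: 0010000

1 error(s) at position(s): 2


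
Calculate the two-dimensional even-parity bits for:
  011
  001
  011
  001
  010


Row parities: 01011
Column parities: 010

Row P: 01011, Col P: 010, Corner: 1


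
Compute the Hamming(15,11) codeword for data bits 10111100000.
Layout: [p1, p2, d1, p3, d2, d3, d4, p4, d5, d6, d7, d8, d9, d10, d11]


Parity bits: p1=1, p2=0, p3=0, p4=0

101001101100000


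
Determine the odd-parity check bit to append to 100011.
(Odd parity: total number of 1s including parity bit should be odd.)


Number of 1s in data: 3
Parity bit: 0

0


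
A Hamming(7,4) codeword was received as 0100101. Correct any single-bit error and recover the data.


Syndrome = 0: no error detected

Data: 0101 (no errors)


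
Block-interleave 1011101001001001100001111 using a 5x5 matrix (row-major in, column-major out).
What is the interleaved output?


Matrix:
  10111
  01001
  00100
  11000
  01111
Read columns: 1001001011101011000111001

1001001011101011000111001


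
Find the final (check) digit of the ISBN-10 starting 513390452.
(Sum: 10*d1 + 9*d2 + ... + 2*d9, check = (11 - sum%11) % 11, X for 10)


Weighted sum: 193
193 mod 11 = 6

Check digit: 5


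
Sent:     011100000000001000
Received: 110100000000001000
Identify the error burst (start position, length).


XOR: 101000000000000000

Burst at position 0, length 3


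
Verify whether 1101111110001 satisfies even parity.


Number of 1s: 9

No, parity error (9 ones)


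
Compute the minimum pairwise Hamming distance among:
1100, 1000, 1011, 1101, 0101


Comparing all pairs, minimum distance: 1
Can detect 0 errors, correct 0 errors

1


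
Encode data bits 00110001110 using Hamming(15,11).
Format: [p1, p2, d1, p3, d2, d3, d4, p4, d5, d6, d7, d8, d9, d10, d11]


Parity bits: p1=0, p2=1, p3=1, p4=1

010101110001110


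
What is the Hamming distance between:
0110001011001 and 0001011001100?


XOR: 0111010010101
Count of 1s: 7

7


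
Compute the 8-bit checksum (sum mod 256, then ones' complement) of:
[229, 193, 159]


Sum = 581 mod 256 = 69
Complement = 186

186


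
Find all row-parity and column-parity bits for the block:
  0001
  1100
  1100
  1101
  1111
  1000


Row parities: 100101
Column parities: 1011

Row P: 100101, Col P: 1011, Corner: 1


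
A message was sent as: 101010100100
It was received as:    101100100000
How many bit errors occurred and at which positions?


XOR: 000110000100

3 error(s) at position(s): 3, 4, 9


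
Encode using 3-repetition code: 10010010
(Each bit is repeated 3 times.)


Each bit -> 3 copies

111000000111000000111000


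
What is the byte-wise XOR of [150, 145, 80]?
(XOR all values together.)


XOR chain: 150 ^ 145 ^ 80 = 87

87


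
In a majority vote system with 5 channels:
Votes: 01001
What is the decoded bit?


Ones: 2 out of 5
Threshold: 3

0 (2/5 voted 1)


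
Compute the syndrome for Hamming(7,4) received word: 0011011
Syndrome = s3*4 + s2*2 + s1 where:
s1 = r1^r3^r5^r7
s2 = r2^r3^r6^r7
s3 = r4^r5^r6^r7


s1=0, s2=1, s3=1

Syndrome = 6 (error at position 6)


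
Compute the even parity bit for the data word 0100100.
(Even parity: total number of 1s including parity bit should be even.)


Number of 1s in data: 2
Parity bit: 0

0


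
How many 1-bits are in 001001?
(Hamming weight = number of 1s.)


Counting 1s in 001001

2


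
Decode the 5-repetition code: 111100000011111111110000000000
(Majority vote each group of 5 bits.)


Groups: 11110, 00000, 11111, 11111, 00000, 00000
Majority votes: 101100

101100


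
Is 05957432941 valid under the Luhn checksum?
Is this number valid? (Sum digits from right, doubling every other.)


Luhn sum = 51
51 mod 10 = 1

Invalid (Luhn sum mod 10 = 1)


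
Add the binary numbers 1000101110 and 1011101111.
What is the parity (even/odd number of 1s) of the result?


1000101110 = 558
1011101111 = 751
Sum = 1309 = 10100011101
1s count = 6

even parity (6 ones in 10100011101)


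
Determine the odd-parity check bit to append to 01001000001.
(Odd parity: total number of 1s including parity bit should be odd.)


Number of 1s in data: 3
Parity bit: 0

0


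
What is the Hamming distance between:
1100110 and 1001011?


XOR: 0101101
Count of 1s: 4

4


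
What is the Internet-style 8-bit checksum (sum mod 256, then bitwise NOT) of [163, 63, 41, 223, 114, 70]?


Sum = 674 mod 256 = 162
Complement = 93

93


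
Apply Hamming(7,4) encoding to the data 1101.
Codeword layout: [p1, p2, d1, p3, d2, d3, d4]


Parity bits: p1=1, p2=0, p3=0

1010101


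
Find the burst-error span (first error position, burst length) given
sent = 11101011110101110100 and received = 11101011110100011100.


XOR: 00000000000001101000

Burst at position 13, length 4


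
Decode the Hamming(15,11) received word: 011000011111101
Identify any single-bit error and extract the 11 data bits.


Syndrome = 15: error at position 15

Data: 10001111100 (corrected bit 15)


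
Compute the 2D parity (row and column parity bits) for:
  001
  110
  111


Row parities: 101
Column parities: 000

Row P: 101, Col P: 000, Corner: 0


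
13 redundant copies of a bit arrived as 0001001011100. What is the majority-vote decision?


Ones: 5 out of 13
Threshold: 7

0 (5/13 voted 1)


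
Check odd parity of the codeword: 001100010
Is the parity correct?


Number of 1s: 3

Yes, parity is correct (3 ones)


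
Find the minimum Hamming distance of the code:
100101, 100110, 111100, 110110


Comparing all pairs, minimum distance: 1
Can detect 0 errors, correct 0 errors

1


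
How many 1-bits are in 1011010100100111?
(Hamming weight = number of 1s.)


Counting 1s in 1011010100100111

9


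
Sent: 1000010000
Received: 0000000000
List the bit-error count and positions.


XOR: 1000010000

2 error(s) at position(s): 0, 5


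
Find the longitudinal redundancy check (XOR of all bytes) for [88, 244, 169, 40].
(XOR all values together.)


XOR chain: 88 ^ 244 ^ 169 ^ 40 = 45

45


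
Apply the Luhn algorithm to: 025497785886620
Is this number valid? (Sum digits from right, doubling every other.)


Luhn sum = 78
78 mod 10 = 8

Invalid (Luhn sum mod 10 = 8)


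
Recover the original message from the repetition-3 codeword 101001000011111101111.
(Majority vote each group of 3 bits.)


Groups: 101, 001, 000, 011, 111, 101, 111
Majority votes: 1001111

1001111


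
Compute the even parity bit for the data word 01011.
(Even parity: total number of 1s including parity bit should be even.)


Number of 1s in data: 3
Parity bit: 1

1


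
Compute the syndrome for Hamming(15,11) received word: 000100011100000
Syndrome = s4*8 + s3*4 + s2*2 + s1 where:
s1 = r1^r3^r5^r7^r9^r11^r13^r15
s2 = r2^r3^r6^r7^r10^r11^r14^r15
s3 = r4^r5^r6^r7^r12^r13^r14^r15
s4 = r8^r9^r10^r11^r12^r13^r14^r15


s1=1, s2=1, s3=1, s4=1

Syndrome = 15 (error at position 15)


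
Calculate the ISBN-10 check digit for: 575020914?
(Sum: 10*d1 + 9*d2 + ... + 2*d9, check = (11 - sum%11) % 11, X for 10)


Weighted sum: 212
212 mod 11 = 3

Check digit: 8


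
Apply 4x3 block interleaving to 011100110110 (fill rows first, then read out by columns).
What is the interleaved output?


Matrix:
  011
  100
  110
  110
Read columns: 011110111000

011110111000


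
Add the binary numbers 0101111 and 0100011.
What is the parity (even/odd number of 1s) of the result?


0101111 = 47
0100011 = 35
Sum = 82 = 1010010
1s count = 3

odd parity (3 ones in 1010010)


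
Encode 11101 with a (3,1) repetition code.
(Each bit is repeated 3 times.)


Each bit -> 3 copies

111111111000111


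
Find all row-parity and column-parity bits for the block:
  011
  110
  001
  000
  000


Row parities: 00100
Column parities: 100

Row P: 00100, Col P: 100, Corner: 1


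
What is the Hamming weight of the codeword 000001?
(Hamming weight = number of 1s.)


Counting 1s in 000001

1


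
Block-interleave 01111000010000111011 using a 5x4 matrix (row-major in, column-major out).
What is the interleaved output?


Matrix:
  0111
  1000
  0100
  0011
  1011
Read columns: 01001101001001110011

01001101001001110011


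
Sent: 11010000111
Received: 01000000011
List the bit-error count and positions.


XOR: 10010000100

3 error(s) at position(s): 0, 3, 8


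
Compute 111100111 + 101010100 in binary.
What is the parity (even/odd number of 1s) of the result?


111100111 = 487
101010100 = 340
Sum = 827 = 1100111011
1s count = 7

odd parity (7 ones in 1100111011)


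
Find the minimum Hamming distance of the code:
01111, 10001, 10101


Comparing all pairs, minimum distance: 1
Can detect 0 errors, correct 0 errors

1


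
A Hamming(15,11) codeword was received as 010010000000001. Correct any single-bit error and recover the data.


Syndrome = 8: error at position 8

Data: 01000000001 (corrected bit 8)


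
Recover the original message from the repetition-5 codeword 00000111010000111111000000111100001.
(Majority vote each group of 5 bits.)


Groups: 00000, 11101, 00001, 11111, 00000, 01111, 00001
Majority votes: 0101010

0101010


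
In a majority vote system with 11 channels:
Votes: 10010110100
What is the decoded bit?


Ones: 5 out of 11
Threshold: 6

0 (5/11 voted 1)


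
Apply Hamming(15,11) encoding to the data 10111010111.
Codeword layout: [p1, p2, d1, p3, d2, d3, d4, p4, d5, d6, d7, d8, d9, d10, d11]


Parity bits: p1=0, p2=0, p3=1, p4=1

001101111010111


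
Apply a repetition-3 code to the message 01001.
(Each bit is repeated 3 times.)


Each bit -> 3 copies

000111000000111


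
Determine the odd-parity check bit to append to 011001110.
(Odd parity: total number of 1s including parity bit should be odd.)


Number of 1s in data: 5
Parity bit: 0

0


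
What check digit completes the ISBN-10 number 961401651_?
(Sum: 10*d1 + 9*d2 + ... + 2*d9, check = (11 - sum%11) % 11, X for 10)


Weighted sum: 226
226 mod 11 = 6

Check digit: 5


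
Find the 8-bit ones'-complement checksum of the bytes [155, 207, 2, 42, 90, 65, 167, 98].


Sum = 826 mod 256 = 58
Complement = 197

197


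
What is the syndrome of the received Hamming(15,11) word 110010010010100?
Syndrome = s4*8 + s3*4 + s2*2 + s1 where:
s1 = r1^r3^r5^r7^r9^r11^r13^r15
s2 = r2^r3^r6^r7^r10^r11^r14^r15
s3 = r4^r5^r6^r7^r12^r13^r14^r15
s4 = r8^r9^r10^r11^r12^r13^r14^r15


s1=0, s2=0, s3=0, s4=1

Syndrome = 8 (error at position 8)


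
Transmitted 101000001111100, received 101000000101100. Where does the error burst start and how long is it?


XOR: 000000001010000

Burst at position 8, length 3


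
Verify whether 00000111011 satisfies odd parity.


Number of 1s: 5

Yes, parity is correct (5 ones)


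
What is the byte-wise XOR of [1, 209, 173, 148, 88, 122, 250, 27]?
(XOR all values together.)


XOR chain: 1 ^ 209 ^ 173 ^ 148 ^ 88 ^ 122 ^ 250 ^ 27 = 42

42


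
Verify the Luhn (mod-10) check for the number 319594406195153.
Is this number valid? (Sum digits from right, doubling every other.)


Luhn sum = 59
59 mod 10 = 9

Invalid (Luhn sum mod 10 = 9)


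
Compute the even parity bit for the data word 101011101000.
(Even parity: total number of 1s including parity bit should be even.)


Number of 1s in data: 6
Parity bit: 0

0


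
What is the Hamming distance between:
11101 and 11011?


XOR: 00110
Count of 1s: 2

2


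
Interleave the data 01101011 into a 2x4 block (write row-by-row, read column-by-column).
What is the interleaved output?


Matrix:
  0110
  1011
Read columns: 01101101

01101101


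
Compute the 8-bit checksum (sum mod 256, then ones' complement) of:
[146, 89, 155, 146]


Sum = 536 mod 256 = 24
Complement = 231

231


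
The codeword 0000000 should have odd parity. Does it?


Number of 1s: 0

No, parity error (0 ones)


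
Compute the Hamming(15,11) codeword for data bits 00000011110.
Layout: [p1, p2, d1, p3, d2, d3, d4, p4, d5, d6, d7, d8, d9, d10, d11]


Parity bits: p1=0, p2=0, p3=1, p4=0

000100000011110


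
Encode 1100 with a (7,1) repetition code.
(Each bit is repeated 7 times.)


Each bit -> 7 copies

1111111111111100000000000000


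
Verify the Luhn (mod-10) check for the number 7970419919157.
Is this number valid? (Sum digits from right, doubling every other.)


Luhn sum = 66
66 mod 10 = 6

Invalid (Luhn sum mod 10 = 6)


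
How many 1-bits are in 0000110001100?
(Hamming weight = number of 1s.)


Counting 1s in 0000110001100

4


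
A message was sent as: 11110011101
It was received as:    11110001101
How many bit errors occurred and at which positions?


XOR: 00000010000

1 error(s) at position(s): 6


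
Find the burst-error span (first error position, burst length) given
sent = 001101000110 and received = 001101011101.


XOR: 000000011011

Burst at position 7, length 5


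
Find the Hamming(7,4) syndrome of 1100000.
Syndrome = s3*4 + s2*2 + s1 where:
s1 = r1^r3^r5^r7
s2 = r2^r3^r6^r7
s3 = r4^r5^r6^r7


s1=1, s2=1, s3=0

Syndrome = 3 (error at position 3)


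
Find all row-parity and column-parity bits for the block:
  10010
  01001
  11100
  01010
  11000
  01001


Row parities: 001000
Column parities: 11100

Row P: 001000, Col P: 11100, Corner: 1


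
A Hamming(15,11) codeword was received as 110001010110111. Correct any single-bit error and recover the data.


Syndrome = 0: no error detected

Data: 00100110111 (no errors)


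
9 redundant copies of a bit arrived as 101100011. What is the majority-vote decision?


Ones: 5 out of 9
Threshold: 5

1 (5/9 voted 1)


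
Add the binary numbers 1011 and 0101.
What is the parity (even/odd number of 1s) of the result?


1011 = 11
0101 = 5
Sum = 16 = 10000
1s count = 1

odd parity (1 ones in 10000)


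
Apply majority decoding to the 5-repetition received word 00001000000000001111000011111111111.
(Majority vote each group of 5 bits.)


Groups: 00001, 00000, 00000, 01111, 00001, 11111, 11111
Majority votes: 0001011

0001011


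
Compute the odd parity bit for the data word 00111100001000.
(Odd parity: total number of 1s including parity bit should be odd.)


Number of 1s in data: 5
Parity bit: 0

0


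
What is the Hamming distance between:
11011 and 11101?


XOR: 00110
Count of 1s: 2

2


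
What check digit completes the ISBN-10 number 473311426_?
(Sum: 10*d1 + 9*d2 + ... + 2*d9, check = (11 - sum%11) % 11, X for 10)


Weighted sum: 193
193 mod 11 = 6

Check digit: 5


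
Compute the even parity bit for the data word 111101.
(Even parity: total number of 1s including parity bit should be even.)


Number of 1s in data: 5
Parity bit: 1

1


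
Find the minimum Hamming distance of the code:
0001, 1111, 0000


Comparing all pairs, minimum distance: 1
Can detect 0 errors, correct 0 errors

1


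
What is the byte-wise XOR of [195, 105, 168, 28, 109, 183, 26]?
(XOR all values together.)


XOR chain: 195 ^ 105 ^ 168 ^ 28 ^ 109 ^ 183 ^ 26 = 222

222


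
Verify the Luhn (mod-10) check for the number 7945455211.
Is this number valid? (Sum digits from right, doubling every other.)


Luhn sum = 46
46 mod 10 = 6

Invalid (Luhn sum mod 10 = 6)


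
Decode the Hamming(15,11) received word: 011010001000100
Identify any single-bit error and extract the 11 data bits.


Syndrome = 0: no error detected

Data: 11001000100 (no errors)


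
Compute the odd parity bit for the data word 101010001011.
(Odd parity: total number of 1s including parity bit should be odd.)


Number of 1s in data: 6
Parity bit: 1

1


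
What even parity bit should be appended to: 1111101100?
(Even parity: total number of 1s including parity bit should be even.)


Number of 1s in data: 7
Parity bit: 1

1


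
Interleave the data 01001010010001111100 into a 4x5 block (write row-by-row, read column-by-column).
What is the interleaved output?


Matrix:
  01001
  01001
  00011
  11100
Read columns: 00011101000100101110

00011101000100101110


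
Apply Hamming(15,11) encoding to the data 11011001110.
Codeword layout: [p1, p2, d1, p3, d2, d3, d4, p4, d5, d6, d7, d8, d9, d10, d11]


Parity bits: p1=1, p2=1, p3=1, p4=0

111110101001110


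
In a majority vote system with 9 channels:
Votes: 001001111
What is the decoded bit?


Ones: 5 out of 9
Threshold: 5

1 (5/9 voted 1)


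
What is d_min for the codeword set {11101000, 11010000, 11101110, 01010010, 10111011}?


Comparing all pairs, minimum distance: 2
Can detect 1 errors, correct 0 errors

2


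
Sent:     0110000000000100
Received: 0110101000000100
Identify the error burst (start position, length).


XOR: 0000101000000000

Burst at position 4, length 3


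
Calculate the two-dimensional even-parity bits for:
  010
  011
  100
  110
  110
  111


Row parities: 101001
Column parities: 010

Row P: 101001, Col P: 010, Corner: 1


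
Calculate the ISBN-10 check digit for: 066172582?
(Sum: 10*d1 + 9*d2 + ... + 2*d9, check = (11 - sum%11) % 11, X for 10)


Weighted sum: 209
209 mod 11 = 0

Check digit: 0


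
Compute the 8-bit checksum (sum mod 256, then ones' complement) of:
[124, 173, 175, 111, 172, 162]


Sum = 917 mod 256 = 149
Complement = 106

106


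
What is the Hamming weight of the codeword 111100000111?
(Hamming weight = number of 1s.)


Counting 1s in 111100000111

7


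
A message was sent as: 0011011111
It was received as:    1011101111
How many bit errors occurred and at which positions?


XOR: 1000110000

3 error(s) at position(s): 0, 4, 5


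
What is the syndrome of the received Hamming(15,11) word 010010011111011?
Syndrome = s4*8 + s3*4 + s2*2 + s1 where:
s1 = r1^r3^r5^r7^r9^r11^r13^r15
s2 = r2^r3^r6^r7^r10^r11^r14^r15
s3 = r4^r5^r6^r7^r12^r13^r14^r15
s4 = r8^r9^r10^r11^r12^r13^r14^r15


s1=0, s2=1, s3=0, s4=1

Syndrome = 10 (error at position 10)


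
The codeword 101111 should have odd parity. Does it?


Number of 1s: 5

Yes, parity is correct (5 ones)


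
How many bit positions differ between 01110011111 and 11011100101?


XOR: 10101111010
Count of 1s: 7

7


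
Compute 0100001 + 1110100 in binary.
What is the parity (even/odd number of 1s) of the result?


0100001 = 33
1110100 = 116
Sum = 149 = 10010101
1s count = 4

even parity (4 ones in 10010101)


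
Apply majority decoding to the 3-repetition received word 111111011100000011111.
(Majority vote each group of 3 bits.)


Groups: 111, 111, 011, 100, 000, 011, 111
Majority votes: 1110011

1110011


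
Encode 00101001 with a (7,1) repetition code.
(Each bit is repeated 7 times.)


Each bit -> 7 copies

00000000000000111111100000001111111000000000000001111111


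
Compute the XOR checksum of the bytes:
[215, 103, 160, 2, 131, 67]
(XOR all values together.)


XOR chain: 215 ^ 103 ^ 160 ^ 2 ^ 131 ^ 67 = 210

210


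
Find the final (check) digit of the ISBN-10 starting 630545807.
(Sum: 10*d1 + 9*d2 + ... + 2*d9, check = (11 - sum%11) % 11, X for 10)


Weighted sum: 217
217 mod 11 = 8

Check digit: 3


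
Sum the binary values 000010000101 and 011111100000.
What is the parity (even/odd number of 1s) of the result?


000010000101 = 133
011111100000 = 2016
Sum = 2149 = 100001100101
1s count = 5

odd parity (5 ones in 100001100101)


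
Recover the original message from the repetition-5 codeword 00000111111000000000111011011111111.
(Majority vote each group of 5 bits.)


Groups: 00000, 11111, 10000, 00000, 11101, 10111, 11111
Majority votes: 0100111

0100111


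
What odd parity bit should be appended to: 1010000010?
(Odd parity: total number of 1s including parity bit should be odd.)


Number of 1s in data: 3
Parity bit: 0

0


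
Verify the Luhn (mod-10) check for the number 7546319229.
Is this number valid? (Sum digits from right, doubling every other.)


Luhn sum = 55
55 mod 10 = 5

Invalid (Luhn sum mod 10 = 5)


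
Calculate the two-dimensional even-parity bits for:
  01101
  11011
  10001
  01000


Row parities: 1001
Column parities: 01111

Row P: 1001, Col P: 01111, Corner: 0


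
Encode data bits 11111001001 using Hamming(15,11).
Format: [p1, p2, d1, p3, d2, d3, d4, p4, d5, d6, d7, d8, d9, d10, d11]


Parity bits: p1=1, p2=0, p3=1, p4=1

101111111001001


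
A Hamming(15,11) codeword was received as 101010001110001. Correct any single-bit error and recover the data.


Syndrome = 0: no error detected

Data: 11001110001 (no errors)


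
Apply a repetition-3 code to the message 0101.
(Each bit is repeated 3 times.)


Each bit -> 3 copies

000111000111


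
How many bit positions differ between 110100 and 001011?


XOR: 111111
Count of 1s: 6

6


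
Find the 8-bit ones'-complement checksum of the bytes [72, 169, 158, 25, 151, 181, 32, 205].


Sum = 993 mod 256 = 225
Complement = 30

30


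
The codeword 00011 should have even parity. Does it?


Number of 1s: 2

Yes, parity is correct (2 ones)


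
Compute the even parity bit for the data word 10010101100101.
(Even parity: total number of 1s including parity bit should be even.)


Number of 1s in data: 7
Parity bit: 1

1


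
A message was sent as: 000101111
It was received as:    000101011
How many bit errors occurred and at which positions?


XOR: 000000100

1 error(s) at position(s): 6


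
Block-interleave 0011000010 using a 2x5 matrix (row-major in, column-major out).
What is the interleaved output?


Matrix:
  00110
  00010
Read columns: 0000101100

0000101100


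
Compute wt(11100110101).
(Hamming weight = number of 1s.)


Counting 1s in 11100110101

7


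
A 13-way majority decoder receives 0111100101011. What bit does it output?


Ones: 8 out of 13
Threshold: 7

1 (8/13 voted 1)


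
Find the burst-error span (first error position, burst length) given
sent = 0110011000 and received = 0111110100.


XOR: 0001101100

Burst at position 3, length 5


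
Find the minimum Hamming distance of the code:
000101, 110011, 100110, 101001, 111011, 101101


Comparing all pairs, minimum distance: 1
Can detect 0 errors, correct 0 errors

1


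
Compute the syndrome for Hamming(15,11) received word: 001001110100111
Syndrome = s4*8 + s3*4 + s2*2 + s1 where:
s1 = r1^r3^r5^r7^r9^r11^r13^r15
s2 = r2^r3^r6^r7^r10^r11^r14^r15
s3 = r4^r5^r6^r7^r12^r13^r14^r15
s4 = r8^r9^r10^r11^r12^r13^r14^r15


s1=0, s2=0, s3=1, s4=1

Syndrome = 12 (error at position 12)


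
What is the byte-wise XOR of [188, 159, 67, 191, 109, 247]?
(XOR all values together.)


XOR chain: 188 ^ 159 ^ 67 ^ 191 ^ 109 ^ 247 = 69

69


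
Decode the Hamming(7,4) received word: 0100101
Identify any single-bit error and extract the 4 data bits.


Syndrome = 0: no error detected

Data: 0101 (no errors)


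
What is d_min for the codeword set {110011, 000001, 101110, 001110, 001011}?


Comparing all pairs, minimum distance: 1
Can detect 0 errors, correct 0 errors

1


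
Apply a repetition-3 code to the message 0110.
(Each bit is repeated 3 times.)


Each bit -> 3 copies

000111111000


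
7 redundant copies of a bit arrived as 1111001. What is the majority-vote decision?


Ones: 5 out of 7
Threshold: 4

1 (5/7 voted 1)


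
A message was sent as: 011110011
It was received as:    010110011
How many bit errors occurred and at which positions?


XOR: 001000000

1 error(s) at position(s): 2


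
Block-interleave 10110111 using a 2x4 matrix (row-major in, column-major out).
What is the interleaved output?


Matrix:
  1011
  0111
Read columns: 10011111

10011111


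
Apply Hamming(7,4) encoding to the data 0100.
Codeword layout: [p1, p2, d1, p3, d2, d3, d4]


Parity bits: p1=1, p2=0, p3=1

1001100


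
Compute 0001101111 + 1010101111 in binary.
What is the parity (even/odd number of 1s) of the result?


0001101111 = 111
1010101111 = 687
Sum = 798 = 1100011110
1s count = 6

even parity (6 ones in 1100011110)


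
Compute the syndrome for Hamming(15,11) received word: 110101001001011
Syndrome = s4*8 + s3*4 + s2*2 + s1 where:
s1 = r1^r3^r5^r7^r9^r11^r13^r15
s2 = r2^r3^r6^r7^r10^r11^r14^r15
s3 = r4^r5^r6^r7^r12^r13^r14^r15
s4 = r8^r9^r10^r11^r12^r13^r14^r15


s1=1, s2=0, s3=1, s4=0

Syndrome = 5 (error at position 5)


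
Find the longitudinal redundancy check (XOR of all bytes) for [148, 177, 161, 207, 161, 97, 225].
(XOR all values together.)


XOR chain: 148 ^ 177 ^ 161 ^ 207 ^ 161 ^ 97 ^ 225 = 106

106


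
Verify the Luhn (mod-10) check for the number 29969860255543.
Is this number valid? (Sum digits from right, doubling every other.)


Luhn sum = 74
74 mod 10 = 4

Invalid (Luhn sum mod 10 = 4)


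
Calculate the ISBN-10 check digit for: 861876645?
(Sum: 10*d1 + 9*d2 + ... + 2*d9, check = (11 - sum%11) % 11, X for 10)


Weighted sum: 316
316 mod 11 = 8

Check digit: 3


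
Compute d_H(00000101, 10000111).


XOR: 10000010
Count of 1s: 2

2


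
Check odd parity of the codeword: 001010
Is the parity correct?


Number of 1s: 2

No, parity error (2 ones)


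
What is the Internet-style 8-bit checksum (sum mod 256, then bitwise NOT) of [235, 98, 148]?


Sum = 481 mod 256 = 225
Complement = 30

30


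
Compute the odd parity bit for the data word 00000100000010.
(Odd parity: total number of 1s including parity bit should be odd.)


Number of 1s in data: 2
Parity bit: 1

1


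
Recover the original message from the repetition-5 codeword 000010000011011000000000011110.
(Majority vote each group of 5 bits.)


Groups: 00001, 00000, 11011, 00000, 00000, 11110
Majority votes: 001001

001001


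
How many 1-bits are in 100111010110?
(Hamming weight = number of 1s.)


Counting 1s in 100111010110

7


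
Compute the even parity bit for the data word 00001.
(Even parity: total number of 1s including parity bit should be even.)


Number of 1s in data: 1
Parity bit: 1

1


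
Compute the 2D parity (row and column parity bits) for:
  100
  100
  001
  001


Row parities: 1111
Column parities: 000

Row P: 1111, Col P: 000, Corner: 0


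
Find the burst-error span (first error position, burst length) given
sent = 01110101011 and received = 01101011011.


XOR: 00011110000

Burst at position 3, length 4


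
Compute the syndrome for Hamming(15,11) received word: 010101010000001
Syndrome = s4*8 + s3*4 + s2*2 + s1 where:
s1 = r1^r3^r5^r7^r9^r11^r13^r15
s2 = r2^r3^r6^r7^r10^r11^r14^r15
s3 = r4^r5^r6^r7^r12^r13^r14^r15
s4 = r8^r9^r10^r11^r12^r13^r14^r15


s1=1, s2=1, s3=1, s4=0

Syndrome = 7 (error at position 7)


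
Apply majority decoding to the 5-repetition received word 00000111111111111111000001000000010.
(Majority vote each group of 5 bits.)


Groups: 00000, 11111, 11111, 11111, 00000, 10000, 00010
Majority votes: 0111000

0111000


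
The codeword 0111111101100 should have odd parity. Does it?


Number of 1s: 9

Yes, parity is correct (9 ones)


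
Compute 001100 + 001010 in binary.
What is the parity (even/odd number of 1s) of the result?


001100 = 12
001010 = 10
Sum = 22 = 10110
1s count = 3

odd parity (3 ones in 10110)


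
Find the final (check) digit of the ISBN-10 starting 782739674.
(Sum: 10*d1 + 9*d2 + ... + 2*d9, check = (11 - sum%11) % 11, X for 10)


Weighted sum: 323
323 mod 11 = 4

Check digit: 7


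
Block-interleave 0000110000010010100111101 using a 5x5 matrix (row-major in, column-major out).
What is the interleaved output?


Matrix:
  00001
  10000
  01001
  01001
  11101
Read columns: 0100100111000010000010111

0100100111000010000010111


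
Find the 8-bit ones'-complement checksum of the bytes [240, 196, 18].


Sum = 454 mod 256 = 198
Complement = 57

57


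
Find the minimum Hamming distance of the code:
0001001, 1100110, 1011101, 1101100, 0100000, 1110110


Comparing all pairs, minimum distance: 1
Can detect 0 errors, correct 0 errors

1


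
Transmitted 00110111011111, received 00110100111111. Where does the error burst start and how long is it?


XOR: 00000011100000

Burst at position 6, length 3


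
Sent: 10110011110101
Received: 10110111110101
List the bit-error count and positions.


XOR: 00000100000000

1 error(s) at position(s): 5


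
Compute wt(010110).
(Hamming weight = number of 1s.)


Counting 1s in 010110

3


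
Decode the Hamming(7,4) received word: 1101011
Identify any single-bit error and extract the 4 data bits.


Syndrome = 6: error at position 6

Data: 0001 (corrected bit 6)


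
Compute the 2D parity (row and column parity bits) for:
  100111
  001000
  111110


Row parities: 011
Column parities: 010001

Row P: 011, Col P: 010001, Corner: 0


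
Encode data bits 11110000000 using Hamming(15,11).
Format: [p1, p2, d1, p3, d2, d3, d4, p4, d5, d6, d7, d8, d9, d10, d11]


Parity bits: p1=1, p2=1, p3=1, p4=0

111111100000000


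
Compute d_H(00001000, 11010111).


XOR: 11011111
Count of 1s: 7

7


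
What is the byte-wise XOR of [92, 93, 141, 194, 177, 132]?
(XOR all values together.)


XOR chain: 92 ^ 93 ^ 141 ^ 194 ^ 177 ^ 132 = 123

123


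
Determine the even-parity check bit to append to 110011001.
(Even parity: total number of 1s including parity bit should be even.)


Number of 1s in data: 5
Parity bit: 1

1


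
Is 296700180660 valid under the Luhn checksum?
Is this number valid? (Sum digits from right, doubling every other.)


Luhn sum = 42
42 mod 10 = 2

Invalid (Luhn sum mod 10 = 2)


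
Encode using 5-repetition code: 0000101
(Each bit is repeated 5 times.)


Each bit -> 5 copies

00000000000000000000111110000011111


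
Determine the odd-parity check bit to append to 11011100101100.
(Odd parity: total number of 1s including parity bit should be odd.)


Number of 1s in data: 8
Parity bit: 1

1


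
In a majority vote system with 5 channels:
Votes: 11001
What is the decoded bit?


Ones: 3 out of 5
Threshold: 3

1 (3/5 voted 1)


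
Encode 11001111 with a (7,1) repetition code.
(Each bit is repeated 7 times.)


Each bit -> 7 copies

11111111111111000000000000001111111111111111111111111111


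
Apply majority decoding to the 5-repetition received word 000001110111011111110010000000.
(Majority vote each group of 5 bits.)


Groups: 00000, 11101, 11011, 11111, 00100, 00000
Majority votes: 011100

011100


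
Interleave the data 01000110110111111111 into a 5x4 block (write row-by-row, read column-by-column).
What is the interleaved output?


Matrix:
  0100
  0110
  1101
  1111
  1111
Read columns: 00111111110101100111

00111111110101100111


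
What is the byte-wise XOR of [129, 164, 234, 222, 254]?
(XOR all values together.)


XOR chain: 129 ^ 164 ^ 234 ^ 222 ^ 254 = 239

239


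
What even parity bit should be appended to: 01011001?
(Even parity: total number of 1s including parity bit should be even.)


Number of 1s in data: 4
Parity bit: 0

0


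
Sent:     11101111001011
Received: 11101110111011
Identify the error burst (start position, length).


XOR: 00000001110000

Burst at position 7, length 3


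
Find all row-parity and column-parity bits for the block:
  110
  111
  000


Row parities: 010
Column parities: 001

Row P: 010, Col P: 001, Corner: 1


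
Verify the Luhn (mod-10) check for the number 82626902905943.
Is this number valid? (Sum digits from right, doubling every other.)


Luhn sum = 58
58 mod 10 = 8

Invalid (Luhn sum mod 10 = 8)


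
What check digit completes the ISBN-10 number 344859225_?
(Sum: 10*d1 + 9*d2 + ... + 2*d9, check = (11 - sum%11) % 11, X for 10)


Weighted sum: 253
253 mod 11 = 0

Check digit: 0


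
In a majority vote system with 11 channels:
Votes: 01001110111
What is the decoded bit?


Ones: 7 out of 11
Threshold: 6

1 (7/11 voted 1)


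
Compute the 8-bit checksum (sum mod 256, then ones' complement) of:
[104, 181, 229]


Sum = 514 mod 256 = 2
Complement = 253

253


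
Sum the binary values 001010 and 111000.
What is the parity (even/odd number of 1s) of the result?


001010 = 10
111000 = 56
Sum = 66 = 1000010
1s count = 2

even parity (2 ones in 1000010)


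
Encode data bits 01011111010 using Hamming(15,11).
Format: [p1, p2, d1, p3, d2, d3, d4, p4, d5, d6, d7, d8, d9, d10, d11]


Parity bits: p1=0, p2=0, p3=0, p4=1

000010111111010


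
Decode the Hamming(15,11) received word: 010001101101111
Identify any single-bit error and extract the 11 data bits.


Syndrome = 0: no error detected

Data: 00111101111 (no errors)


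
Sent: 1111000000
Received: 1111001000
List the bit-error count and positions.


XOR: 0000001000

1 error(s) at position(s): 6


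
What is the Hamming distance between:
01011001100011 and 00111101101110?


XOR: 01100100001101
Count of 1s: 6

6


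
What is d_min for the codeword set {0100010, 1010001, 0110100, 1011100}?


Comparing all pairs, minimum distance: 3
Can detect 2 errors, correct 1 errors

3


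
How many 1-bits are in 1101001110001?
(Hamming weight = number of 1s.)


Counting 1s in 1101001110001

7


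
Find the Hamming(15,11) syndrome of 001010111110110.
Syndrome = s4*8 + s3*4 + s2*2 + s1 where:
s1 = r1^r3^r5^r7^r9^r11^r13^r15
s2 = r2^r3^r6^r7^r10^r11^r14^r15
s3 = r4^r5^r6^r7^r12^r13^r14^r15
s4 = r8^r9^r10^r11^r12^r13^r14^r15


s1=0, s2=1, s3=0, s4=0

Syndrome = 2 (error at position 2)


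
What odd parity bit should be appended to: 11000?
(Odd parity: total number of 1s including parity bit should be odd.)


Number of 1s in data: 2
Parity bit: 1

1


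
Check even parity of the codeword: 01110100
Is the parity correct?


Number of 1s: 4

Yes, parity is correct (4 ones)


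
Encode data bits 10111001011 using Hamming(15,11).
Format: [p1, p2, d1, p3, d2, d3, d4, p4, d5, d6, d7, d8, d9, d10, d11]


Parity bits: p1=0, p2=1, p3=1, p4=0

011101101001011


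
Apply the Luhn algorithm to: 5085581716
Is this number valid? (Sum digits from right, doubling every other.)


Luhn sum = 39
39 mod 10 = 9

Invalid (Luhn sum mod 10 = 9)


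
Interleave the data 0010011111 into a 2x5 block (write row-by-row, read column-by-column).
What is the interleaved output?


Matrix:
  00100
  11111
Read columns: 0101110101

0101110101


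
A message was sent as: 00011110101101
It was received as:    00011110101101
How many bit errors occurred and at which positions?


XOR: 00000000000000

0 errors (received matches sent)


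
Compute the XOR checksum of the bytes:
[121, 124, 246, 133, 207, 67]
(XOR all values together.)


XOR chain: 121 ^ 124 ^ 246 ^ 133 ^ 207 ^ 67 = 250

250


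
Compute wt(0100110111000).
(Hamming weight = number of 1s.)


Counting 1s in 0100110111000

6


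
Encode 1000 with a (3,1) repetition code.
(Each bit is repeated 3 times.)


Each bit -> 3 copies

111000000000


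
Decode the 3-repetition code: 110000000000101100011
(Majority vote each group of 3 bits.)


Groups: 110, 000, 000, 000, 101, 100, 011
Majority votes: 1000101

1000101


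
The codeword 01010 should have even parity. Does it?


Number of 1s: 2

Yes, parity is correct (2 ones)


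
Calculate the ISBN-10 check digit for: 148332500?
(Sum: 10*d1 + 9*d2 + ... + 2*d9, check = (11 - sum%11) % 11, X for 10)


Weighted sum: 179
179 mod 11 = 3

Check digit: 8


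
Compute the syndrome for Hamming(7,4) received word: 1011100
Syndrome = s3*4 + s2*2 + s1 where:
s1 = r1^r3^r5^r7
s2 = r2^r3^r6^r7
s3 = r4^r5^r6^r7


s1=1, s2=1, s3=0

Syndrome = 3 (error at position 3)


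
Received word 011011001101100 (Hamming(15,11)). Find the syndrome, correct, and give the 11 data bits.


Syndrome = 0: no error detected

Data: 11101101100 (no errors)


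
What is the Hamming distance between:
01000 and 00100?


XOR: 01100
Count of 1s: 2

2


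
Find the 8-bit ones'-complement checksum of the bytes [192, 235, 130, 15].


Sum = 572 mod 256 = 60
Complement = 195

195


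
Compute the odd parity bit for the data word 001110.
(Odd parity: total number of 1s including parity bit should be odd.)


Number of 1s in data: 3
Parity bit: 0

0


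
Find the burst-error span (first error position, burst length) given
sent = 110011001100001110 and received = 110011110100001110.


XOR: 000000111000000000

Burst at position 6, length 3


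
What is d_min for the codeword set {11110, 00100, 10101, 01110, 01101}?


Comparing all pairs, minimum distance: 1
Can detect 0 errors, correct 0 errors

1


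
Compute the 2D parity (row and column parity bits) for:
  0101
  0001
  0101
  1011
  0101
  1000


Row parities: 010101
Column parities: 0111

Row P: 010101, Col P: 0111, Corner: 1


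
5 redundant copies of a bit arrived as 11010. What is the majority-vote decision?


Ones: 3 out of 5
Threshold: 3

1 (3/5 voted 1)


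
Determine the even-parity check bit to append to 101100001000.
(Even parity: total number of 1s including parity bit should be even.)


Number of 1s in data: 4
Parity bit: 0

0


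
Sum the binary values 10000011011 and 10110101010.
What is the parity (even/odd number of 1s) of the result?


10000011011 = 1051
10110101010 = 1450
Sum = 2501 = 100111000101
1s count = 6

even parity (6 ones in 100111000101)


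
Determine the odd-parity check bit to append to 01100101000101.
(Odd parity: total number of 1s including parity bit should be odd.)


Number of 1s in data: 6
Parity bit: 1

1


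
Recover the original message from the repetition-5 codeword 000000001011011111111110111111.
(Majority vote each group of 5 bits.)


Groups: 00000, 00010, 11011, 11111, 11101, 11111
Majority votes: 001111

001111


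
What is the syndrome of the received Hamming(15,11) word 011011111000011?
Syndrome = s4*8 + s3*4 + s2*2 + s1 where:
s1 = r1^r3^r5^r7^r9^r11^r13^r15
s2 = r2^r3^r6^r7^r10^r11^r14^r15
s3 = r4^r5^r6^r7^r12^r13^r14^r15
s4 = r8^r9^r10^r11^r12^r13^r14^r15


s1=1, s2=0, s3=1, s4=0

Syndrome = 5 (error at position 5)


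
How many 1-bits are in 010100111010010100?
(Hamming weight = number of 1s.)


Counting 1s in 010100111010010100

8


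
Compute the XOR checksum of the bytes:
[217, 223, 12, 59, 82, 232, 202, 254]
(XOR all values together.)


XOR chain: 217 ^ 223 ^ 12 ^ 59 ^ 82 ^ 232 ^ 202 ^ 254 = 191

191


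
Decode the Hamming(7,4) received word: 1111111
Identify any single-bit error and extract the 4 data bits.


Syndrome = 0: no error detected

Data: 1111 (no errors)


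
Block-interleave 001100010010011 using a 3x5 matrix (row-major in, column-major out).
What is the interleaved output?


Matrix:
  00110
  00100
  10011
Read columns: 001000110101001

001000110101001


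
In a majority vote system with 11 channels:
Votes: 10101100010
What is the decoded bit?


Ones: 5 out of 11
Threshold: 6

0 (5/11 voted 1)


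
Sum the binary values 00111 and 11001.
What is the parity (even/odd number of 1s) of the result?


00111 = 7
11001 = 25
Sum = 32 = 100000
1s count = 1

odd parity (1 ones in 100000)
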